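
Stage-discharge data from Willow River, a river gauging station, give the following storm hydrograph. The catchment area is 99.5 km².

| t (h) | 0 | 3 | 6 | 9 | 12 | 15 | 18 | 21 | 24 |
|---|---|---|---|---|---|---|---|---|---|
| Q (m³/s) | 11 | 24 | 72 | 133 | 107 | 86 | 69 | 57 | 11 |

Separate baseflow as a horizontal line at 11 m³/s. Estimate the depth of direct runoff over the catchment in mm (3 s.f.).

Direct runoff: 0.0, 13.0, 61.0, 122.0, 96.0, 75.0, 58.0, 46.0, 0.0 m³/s; ΣQ_DR = 471.0 m³/s.
V = ΣQ_DR · Δt = 471.0 × 10800 s = 5.087 × 10^6 m³.
Over A = 99.5 km², depth = V / A = 51.1 mm.

d ≈ 51.1 mm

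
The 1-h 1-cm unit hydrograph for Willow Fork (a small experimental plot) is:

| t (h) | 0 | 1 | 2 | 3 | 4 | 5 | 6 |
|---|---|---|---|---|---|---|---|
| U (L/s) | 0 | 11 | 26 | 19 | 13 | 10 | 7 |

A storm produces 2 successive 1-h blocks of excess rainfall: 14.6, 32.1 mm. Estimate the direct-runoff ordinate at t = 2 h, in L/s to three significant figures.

By discrete convolution, Q_j = Σ (P_i / 10 mm) · U_{j−i}.
At t = 2 h (j=2): Q = (14.6/10)·26 + (32.1/10)·11 = 73.3 L/s.

Q ≈ 73.3 L/s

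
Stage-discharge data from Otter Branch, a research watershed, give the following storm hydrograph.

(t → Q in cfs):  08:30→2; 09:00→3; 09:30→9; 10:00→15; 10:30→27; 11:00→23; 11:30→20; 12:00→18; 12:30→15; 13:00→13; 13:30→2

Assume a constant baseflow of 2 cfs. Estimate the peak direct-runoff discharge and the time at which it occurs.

Subtracting baseflow gives direct-runoff ordinates: 0.0, 1.0, 7.0, 13.0, 25.0, 21.0, 18.0, 16.0, 13.0, 11.0, 0.0 cfs.
The maximum is 25.0 cfs, occurring at the reading for t = 10:30.

Q_p = 25.0 cfs at t = 10:30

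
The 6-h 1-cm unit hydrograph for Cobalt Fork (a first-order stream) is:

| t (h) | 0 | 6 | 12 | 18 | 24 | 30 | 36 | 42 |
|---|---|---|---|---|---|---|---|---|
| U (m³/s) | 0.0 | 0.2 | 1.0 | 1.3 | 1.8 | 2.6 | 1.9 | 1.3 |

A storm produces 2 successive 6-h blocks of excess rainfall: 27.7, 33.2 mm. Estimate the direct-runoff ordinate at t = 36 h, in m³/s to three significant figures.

Q ≈ 13.9 m³/s

By discrete convolution, Q_j = Σ (P_i / 10 mm) · U_{j−i}.
At t = 36 h (j=6): Q = (27.7/10)·1.9 + (33.2/10)·2.6 = 13.9 m³/s.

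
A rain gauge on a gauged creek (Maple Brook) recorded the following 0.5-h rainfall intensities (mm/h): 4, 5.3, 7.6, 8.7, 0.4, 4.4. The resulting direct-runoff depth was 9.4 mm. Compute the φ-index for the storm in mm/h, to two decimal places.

Only the 5 blocks with intensity above φ contribute runoff: 4, 5.3, 7.6, 8.7, 4.4 mm/h.
Σ(I−φ)·Δt = d  ⇒  (4+5.3+7.6+8.7+4.4 − 5φ)·0.5 = 9.4
φ = (30.00 − 9.4/0.5) / 5 = 2.24 mm/h.

φ ≈ 2.24 mm/h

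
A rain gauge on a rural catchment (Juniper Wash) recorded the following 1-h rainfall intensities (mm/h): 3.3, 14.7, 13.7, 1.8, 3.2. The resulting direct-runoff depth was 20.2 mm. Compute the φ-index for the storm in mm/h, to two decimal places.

φ ≈ 4.10 mm/h

Only the 2 blocks with intensity above φ contribute runoff: 14.7, 13.7 mm/h.
Σ(I−φ)·Δt = d  ⇒  (14.7+13.7 − 2φ)·1 = 20.2
φ = (28.40 − 20.2/1) / 2 = 4.10 mm/h.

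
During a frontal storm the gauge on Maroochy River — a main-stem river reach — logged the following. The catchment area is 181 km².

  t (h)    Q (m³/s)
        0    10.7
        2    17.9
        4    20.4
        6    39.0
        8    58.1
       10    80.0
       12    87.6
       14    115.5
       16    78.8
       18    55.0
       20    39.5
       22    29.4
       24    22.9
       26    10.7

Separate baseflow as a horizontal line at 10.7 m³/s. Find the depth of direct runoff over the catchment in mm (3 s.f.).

d ≈ 20.5 mm

Direct runoff: 0.0, 7.2, 9.7, 28.3, 47.4, 69.3, 76.9, 104.8, 68.1, 44.3, 28.8, 18.7, 12.2, 0.0 m³/s; ΣQ_DR = 515.7 m³/s.
V = ΣQ_DR · Δt = 515.7 × 7200 s = 3.713 × 10^6 m³.
Over A = 181 km², depth = V / A = 20.5 mm.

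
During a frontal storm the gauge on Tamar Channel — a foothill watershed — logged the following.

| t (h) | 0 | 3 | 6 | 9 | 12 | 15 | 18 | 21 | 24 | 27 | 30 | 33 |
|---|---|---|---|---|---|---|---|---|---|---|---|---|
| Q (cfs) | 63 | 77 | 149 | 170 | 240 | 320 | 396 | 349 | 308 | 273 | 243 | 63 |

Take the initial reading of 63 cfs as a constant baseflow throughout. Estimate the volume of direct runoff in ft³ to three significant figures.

V ≈ 2.05 × 10^7 ft³

Direct-runoff ordinates (Q − Q_b): 0.0, 14.0, 86.0, 107.0, 177.0, 257.0, 333.0, 286.0, 245.0, 210.0, 180.0, 0.0 cfs.
ΣQ_DR = 1895 cfs.
With Δt = 3 h = 10800 s, V = ΣQ_DR · Δt = 1895 × 10800 = 2.05 × 10^7 ft³.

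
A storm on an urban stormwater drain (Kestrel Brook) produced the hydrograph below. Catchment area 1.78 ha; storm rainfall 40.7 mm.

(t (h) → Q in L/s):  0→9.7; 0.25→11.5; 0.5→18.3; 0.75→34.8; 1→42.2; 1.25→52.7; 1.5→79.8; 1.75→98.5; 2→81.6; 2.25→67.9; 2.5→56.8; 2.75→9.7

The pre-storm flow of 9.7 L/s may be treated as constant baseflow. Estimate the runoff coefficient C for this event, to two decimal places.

C ≈ 0.56

ΣQ_DR = 447.1 L/s; V = ΣQ_DR·Δt = 4.024 × 10^5 L.
Runoff depth d = V / A = 22.61 mm.
C = d / P = 22.61 / 40.7 = 0.56.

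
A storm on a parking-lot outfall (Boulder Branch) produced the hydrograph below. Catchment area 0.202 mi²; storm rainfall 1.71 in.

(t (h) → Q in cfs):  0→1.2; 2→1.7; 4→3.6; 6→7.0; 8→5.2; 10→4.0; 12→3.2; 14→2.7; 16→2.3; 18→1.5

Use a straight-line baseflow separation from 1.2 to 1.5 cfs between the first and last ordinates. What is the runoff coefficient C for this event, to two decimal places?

ΣQ_DR = 18.90 cfs; V = ΣQ_DR·Δt = 1.361 × 10^5 ft³.
Runoff depth d = V / A = 0.2900 in.
C = d / P = 0.2900 / 1.71 = 0.17.

C ≈ 0.17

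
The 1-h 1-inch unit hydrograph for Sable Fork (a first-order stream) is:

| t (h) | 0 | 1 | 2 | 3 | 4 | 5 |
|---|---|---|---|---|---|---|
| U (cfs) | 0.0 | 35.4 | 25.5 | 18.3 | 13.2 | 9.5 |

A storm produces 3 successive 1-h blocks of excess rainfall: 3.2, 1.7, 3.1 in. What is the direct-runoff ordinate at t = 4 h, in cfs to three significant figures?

By discrete convolution, Q_j = Σ (P_i / 1 in) · U_{j−i}.
At t = 4 h (j=4): Q = (3.2/1)·13.2 + (1.7/1)·18.3 + (3.1/1)·25.5 = 152 cfs.

Q ≈ 152 cfs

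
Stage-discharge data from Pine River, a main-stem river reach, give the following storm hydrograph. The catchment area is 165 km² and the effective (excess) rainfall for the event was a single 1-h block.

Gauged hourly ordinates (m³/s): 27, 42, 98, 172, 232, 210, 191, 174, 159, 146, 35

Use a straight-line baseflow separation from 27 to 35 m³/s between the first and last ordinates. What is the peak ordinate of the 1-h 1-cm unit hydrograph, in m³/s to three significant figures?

U_p ≈ 80.8 m³/s

Direct runoff: 0.00, 14.20, 69.40, 142.60, 201.80, 179.00, 159.20, 141.40, 125.60, 111.80, 0.00 m³/s; ΣQ_DR = 1145 m³/s, peak = 201.80 m³/s.
Runoff depth d = ΣQ_DR·Δt / A = 1145 × 3600 / (165 km²) = 24.98 mm.
The 1-cm UH is the DRH scaled by (10 mm)/d, so U_p = 201.80 × 10/24.98 = 80.8 m³/s.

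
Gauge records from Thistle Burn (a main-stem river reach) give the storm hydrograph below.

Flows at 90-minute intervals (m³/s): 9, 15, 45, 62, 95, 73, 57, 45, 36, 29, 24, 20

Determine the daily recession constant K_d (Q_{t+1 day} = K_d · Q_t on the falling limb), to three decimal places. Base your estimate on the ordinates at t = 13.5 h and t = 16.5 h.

Between t = 13.5 h and t = 16.5 h the flow falls from 29 to 20 m³/s over 2×1.5 h = 3 h.
Per-interval ratio K = (20/29)^(1/2) = 0.8305; K_d = K^(24/1.5) = 0.051.

K_d ≈ 0.051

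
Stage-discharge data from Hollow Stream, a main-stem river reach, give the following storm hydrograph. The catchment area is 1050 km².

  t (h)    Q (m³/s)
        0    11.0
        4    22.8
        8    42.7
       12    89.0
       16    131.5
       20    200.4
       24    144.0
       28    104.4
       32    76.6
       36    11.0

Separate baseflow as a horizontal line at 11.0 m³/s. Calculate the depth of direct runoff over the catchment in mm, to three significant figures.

Direct runoff: 0.0, 11.8, 31.7, 78.0, 120.5, 189.4, 133.0, 93.4, 65.6, 0.0 m³/s; ΣQ_DR = 723.4 m³/s.
V = ΣQ_DR · Δt = 723.4 × 14400 s = 1.042 × 10^7 m³.
Over A = 1050 km², depth = V / A = 9.92 mm.

d ≈ 9.92 mm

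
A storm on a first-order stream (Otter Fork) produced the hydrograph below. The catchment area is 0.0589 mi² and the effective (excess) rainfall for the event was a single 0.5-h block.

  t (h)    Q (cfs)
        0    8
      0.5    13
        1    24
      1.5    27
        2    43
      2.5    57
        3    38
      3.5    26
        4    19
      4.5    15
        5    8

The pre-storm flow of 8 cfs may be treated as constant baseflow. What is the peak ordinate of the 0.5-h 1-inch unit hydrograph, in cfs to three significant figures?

U_p ≈ 19.6 cfs

Direct runoff: 0.0, 5.0, 16.0, 19.0, 35.0, 49.0, 30.0, 18.0, 11.0, 7.0, 0.0 cfs; ΣQ_DR = 190.0 cfs, peak = 49.0 cfs.
Runoff depth d = ΣQ_DR·Δt / A = 190.0 × 1800 / (0.0589 mi²) = 2.499 in.
The 1-inch UH is the DRH scaled by (1 in)/d, so U_p = 49.0 × 1/2.499 = 19.6 cfs.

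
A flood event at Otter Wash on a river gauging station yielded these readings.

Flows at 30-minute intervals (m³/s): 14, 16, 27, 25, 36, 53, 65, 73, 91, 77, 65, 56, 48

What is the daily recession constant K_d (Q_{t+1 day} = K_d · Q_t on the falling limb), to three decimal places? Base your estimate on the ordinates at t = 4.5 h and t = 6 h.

Between t = 4.5 h and t = 6 h the flow falls from 77 to 48 m³/s over 3×0.5 h = 1.5 h.
Per-interval ratio K = (48/77)^(1/3) = 0.8542; K_d = K^(24/0.5) = 0.001.

K_d ≈ 0.001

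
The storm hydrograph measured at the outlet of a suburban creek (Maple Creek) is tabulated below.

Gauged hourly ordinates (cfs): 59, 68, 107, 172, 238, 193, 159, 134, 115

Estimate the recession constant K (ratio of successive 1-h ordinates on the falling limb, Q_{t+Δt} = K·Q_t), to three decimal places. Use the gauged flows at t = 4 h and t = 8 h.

Using the recession-limb readings at t = 4 h and t = 8 h: Q falls from 238 to 115 cfs over 4 intervals.
K = (Q₂/Q₁)^(1/4) = (115/238)^(1/4) = 0.834.

K ≈ 0.834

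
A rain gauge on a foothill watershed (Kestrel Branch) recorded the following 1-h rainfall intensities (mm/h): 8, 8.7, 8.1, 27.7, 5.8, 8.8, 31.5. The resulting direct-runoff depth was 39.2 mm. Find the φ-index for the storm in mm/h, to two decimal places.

Only the 2 blocks with intensity above φ contribute runoff: 27.7, 31.5 mm/h.
Σ(I−φ)·Δt = d  ⇒  (27.7+31.5 − 2φ)·1 = 39.2
φ = (59.20 − 39.2/1) / 2 = 10.00 mm/h.

φ ≈ 10.00 mm/h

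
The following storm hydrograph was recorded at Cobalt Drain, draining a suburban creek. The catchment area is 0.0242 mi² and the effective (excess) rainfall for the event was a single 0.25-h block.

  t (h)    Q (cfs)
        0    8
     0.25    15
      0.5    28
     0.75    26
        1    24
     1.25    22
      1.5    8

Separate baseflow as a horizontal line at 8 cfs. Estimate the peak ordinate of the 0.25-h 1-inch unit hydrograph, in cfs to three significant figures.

Direct runoff: 0.0, 7.0, 20.0, 18.0, 16.0, 14.0, 0.0 cfs; ΣQ_DR = 75.00 cfs, peak = 20.0 cfs.
Runoff depth d = ΣQ_DR·Δt / A = 75.00 × 900 / (0.0242 mi²) = 1.201 in.
The 1-inch UH is the DRH scaled by (1 in)/d, so U_p = 20.0 × 1/1.201 = 16.7 cfs.

U_p ≈ 16.7 cfs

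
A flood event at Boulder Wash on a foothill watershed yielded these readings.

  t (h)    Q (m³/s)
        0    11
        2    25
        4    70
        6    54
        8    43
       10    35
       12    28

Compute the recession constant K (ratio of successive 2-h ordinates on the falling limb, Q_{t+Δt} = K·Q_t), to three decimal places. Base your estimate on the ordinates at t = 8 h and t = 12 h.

K ≈ 0.807

Using the recession-limb readings at t = 8 h and t = 12 h: Q falls from 43 to 28 m³/s over 2 intervals.
K = (Q₂/Q₁)^(1/2) = (28/43)^(1/2) = 0.807.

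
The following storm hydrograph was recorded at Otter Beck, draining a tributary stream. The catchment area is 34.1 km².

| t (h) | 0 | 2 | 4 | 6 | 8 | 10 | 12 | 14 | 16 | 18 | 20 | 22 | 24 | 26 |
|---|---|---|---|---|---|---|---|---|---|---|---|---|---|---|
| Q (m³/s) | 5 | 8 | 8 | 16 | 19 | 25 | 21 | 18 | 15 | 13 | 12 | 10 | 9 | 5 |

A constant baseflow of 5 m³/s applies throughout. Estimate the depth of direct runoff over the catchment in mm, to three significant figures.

Direct runoff: 0.0, 3.0, 3.0, 11.0, 14.0, 20.0, 16.0, 13.0, 10.0, 8.0, 7.0, 5.0, 4.0, 0.0 m³/s; ΣQ_DR = 114.0 m³/s.
V = ΣQ_DR · Δt = 114.0 × 7200 s = 8.208 × 10^5 m³.
Over A = 34.1 km², depth = V / A = 24.1 mm.

d ≈ 24.1 mm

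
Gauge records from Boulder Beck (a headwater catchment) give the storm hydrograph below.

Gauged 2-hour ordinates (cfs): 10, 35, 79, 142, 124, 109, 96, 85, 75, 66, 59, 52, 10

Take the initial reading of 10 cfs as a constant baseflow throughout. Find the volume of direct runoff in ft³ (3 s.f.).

V ≈ 5.85 × 10^6 ft³

Direct-runoff ordinates (Q − Q_b): 0.0, 25.0, 69.0, 132.0, 114.0, 99.0, 86.0, 75.0, 65.0, 56.0, 49.0, 42.0, 0.0 cfs.
ΣQ_DR = 812.0 cfs.
With Δt = 2 h = 7200 s, V = ΣQ_DR · Δt = 812.0 × 7200 = 5.85 × 10^6 ft³.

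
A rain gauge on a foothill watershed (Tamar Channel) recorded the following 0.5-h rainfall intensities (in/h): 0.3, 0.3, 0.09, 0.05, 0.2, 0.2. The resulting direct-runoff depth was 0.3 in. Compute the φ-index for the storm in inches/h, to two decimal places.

Only the 4 blocks with intensity above φ contribute runoff: 0.3, 0.3, 0.2, 0.2 in/h.
Σ(I−φ)·Δt = d  ⇒  (0.3+0.3+0.2+0.2 − 4φ)·0.5 = 0.3
φ = (1.000 − 0.3/0.5) / 4 = 0.10 in/h.

φ ≈ 0.10 in/h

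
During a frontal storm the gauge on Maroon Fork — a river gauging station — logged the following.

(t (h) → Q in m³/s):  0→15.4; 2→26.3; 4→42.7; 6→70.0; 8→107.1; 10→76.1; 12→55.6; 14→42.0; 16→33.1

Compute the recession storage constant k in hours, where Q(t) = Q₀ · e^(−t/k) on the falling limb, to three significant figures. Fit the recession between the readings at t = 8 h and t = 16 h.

k ≈ 6.81 h

On the falling limb, Q drops from 107.1 to 33.1 m³/s between t = 8 h and t = 16 h (Δt = 8 h).
k = −Δt / ln(Q₂/Q₁) = −8 / ln(33.1/107.1) = 6.81 h.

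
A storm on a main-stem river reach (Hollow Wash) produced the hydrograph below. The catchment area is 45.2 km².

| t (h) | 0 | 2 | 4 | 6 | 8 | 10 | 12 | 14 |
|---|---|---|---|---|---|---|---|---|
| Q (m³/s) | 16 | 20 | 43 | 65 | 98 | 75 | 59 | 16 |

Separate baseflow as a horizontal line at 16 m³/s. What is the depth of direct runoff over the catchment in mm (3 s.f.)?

Direct runoff: 0.0, 4.0, 27.0, 49.0, 82.0, 59.0, 43.0, 0.0 m³/s; ΣQ_DR = 264.0 m³/s.
V = ΣQ_DR · Δt = 264.0 × 7200 s = 1.901 × 10^6 m³.
Over A = 45.2 km², depth = V / A = 42.1 mm.

d ≈ 42.1 mm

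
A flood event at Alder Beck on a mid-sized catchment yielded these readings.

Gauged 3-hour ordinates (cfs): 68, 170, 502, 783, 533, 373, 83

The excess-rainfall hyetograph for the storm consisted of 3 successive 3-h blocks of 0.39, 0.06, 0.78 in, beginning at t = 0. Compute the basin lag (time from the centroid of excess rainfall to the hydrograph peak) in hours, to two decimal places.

t_L ≈ 3.55 h

Centroid of excess rainfall: t_c = Σ P_i·t̄_i / ΣP_i = 5.4512 h (block centres at 1.5, 4.5, 7.5 h).
Hydrograph peak occurs at t = 9 h, so basin lag t_L = 9 − 5.4512 = 3.55 h.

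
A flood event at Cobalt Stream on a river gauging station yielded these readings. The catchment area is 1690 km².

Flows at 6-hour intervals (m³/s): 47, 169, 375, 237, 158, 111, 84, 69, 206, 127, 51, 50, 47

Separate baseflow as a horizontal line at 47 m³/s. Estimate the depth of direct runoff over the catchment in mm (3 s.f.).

d ≈ 14.3 mm

Direct runoff: 0.0, 122.0, 328.0, 190.0, 111.0, 64.0, 37.0, 22.0, 159.0, 80.0, 4.0, 3.0, 0.0 m³/s; ΣQ_DR = 1120 m³/s.
V = ΣQ_DR · Δt = 1120 × 21600 s = 2.419 × 10^7 m³.
Over A = 1690 km², depth = V / A = 14.3 mm.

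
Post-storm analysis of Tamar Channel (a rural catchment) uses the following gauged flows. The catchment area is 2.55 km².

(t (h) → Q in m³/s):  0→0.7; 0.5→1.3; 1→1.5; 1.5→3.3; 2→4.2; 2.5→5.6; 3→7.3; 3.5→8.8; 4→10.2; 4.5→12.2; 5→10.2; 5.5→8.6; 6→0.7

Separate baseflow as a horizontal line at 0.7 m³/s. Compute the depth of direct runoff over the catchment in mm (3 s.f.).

d ≈ 46.2 mm

Direct runoff: 0.0, 0.6, 0.8, 2.6, 3.5, 4.9, 6.6, 8.1, 9.5, 11.5, 9.5, 7.9, 0.0 m³/s; ΣQ_DR = 65.50 m³/s.
V = ΣQ_DR · Δt = 65.50 × 1800 s = 1.179 × 10^5 m³.
Over A = 2.55 km², depth = V / A = 46.2 mm.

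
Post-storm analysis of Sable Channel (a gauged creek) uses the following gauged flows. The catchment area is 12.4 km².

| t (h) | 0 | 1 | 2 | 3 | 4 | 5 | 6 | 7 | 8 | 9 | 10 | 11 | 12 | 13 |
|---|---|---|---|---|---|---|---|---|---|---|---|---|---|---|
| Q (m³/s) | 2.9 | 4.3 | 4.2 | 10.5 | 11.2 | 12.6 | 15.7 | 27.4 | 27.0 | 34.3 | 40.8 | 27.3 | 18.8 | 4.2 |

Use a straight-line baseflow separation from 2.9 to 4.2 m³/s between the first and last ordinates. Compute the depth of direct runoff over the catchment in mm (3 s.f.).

d ≈ 55.6 mm

Direct runoff: 0.00, 1.30, 1.10, 7.30, 7.90, 9.20, 12.20, 23.80, 23.30, 30.50, 36.90, 23.30, 14.70, 0.00 m³/s; ΣQ_DR = 191.5 m³/s.
V = ΣQ_DR · Δt = 191.5 × 3600 s = 6.894 × 10^5 m³.
Over A = 12.4 km², depth = V / A = 55.6 mm.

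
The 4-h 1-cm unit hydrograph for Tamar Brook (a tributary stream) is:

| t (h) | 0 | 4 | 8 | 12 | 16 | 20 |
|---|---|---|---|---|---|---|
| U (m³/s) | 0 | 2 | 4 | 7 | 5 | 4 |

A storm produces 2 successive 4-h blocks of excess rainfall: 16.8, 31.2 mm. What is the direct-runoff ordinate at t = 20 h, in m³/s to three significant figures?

By discrete convolution, Q_j = Σ (P_i / 10 mm) · U_{j−i}.
At t = 20 h (j=5): Q = (16.8/10)·4 + (31.2/10)·5 = 22.3 m³/s.

Q ≈ 22.3 m³/s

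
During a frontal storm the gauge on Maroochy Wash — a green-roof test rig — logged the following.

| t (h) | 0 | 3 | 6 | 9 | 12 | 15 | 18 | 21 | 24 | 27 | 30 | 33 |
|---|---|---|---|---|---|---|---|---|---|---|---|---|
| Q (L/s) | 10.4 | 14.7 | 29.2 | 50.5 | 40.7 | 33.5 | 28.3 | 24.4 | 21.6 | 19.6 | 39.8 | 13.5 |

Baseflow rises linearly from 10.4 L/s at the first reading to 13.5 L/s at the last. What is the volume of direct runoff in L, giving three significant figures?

V ≈ 1.97 × 10^6 L

Direct-runoff ordinates (Q − Q_b): 0.00, 4.02, 18.24, 39.25, 29.17, 21.69, 16.21, 12.03, 8.95, 6.66, 26.58, 0.00 L/s.
ΣQ_DR = 182.8 L/s.
With Δt = 3 h = 10800 s, V = ΣQ_DR · Δt = 182.8 × 10800 = 1.97 × 10^6 L.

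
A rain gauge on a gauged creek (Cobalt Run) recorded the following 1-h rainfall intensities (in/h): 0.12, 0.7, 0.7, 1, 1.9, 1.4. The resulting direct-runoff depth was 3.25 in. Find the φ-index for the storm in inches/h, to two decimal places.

Only the 5 blocks with intensity above φ contribute runoff: 0.7, 0.7, 1, 1.9, 1.4 in/h.
Σ(I−φ)·Δt = d  ⇒  (0.7+0.7+1+1.9+1.4 − 5φ)·1 = 3.25
φ = (5.700 − 3.25/1) / 5 = 0.49 in/h.

φ ≈ 0.49 in/h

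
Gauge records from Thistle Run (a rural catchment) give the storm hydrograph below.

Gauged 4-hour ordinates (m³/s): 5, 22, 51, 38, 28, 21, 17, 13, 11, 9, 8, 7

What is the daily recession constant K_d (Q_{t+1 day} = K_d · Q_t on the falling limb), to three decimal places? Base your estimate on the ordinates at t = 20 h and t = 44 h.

K_d ≈ 0.333

Between t = 20 h and t = 44 h the flow falls from 21 to 7 m³/s over 6×4 h = 24 h.
Per-interval ratio K = (7/21)^(1/6) = 0.8327; K_d = K^(24/4) = 0.333.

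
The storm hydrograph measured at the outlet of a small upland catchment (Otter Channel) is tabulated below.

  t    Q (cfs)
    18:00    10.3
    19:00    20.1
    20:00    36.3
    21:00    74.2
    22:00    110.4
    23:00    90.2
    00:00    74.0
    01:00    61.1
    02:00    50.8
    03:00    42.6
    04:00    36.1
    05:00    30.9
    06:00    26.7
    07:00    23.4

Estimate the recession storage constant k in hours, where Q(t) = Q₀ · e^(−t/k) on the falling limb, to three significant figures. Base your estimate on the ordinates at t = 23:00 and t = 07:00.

On the falling limb, Q drops from 90.2 to 23.4 cfs between t = 23:00 and t = 07:00 (Δt = 8 h).
k = −Δt / ln(Q₂/Q₁) = −8 / ln(23.4/90.2) = 5.93 h.

k ≈ 5.93 h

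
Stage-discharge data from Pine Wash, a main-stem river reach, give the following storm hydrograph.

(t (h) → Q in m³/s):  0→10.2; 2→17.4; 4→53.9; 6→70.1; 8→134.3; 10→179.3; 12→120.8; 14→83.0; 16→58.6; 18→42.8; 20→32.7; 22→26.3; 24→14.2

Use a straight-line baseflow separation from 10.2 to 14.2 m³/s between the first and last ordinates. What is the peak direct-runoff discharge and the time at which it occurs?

Subtracting baseflow gives direct-runoff ordinates: 0.00, 6.87, 43.03, 58.90, 122.77, 167.43, 108.60, 70.47, 45.73, 29.60, 19.17, 12.43, 0.00 m³/s.
The maximum is 167.43 m³/s, occurring at the reading for t = 10 h.

Q_p = 167.43 m³/s at t = 10 h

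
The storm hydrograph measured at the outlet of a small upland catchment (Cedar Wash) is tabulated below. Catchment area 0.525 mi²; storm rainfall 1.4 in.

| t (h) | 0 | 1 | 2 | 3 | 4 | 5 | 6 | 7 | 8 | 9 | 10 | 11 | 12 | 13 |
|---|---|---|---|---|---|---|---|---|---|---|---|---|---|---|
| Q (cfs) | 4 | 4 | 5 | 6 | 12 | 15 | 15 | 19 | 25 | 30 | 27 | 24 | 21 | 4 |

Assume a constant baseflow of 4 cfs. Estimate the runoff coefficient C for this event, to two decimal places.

C ≈ 0.33

ΣQ_DR = 155.0 cfs; V = ΣQ_DR·Δt = 5.580 × 10^5 ft³.
Runoff depth d = V / A = 0.4575 in.
C = d / P = 0.4575 / 1.4 = 0.33.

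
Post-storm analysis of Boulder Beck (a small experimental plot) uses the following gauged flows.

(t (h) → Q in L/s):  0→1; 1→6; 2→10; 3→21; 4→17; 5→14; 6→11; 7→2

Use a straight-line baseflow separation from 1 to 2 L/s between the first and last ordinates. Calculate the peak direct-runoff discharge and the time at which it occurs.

Q_p = 19.57 L/s at t = 3 h

Subtracting baseflow gives direct-runoff ordinates: 0.00, 4.86, 8.71, 19.57, 15.43, 12.29, 9.14, 0.00 L/s.
The maximum is 19.57 L/s, occurring at the reading for t = 3 h.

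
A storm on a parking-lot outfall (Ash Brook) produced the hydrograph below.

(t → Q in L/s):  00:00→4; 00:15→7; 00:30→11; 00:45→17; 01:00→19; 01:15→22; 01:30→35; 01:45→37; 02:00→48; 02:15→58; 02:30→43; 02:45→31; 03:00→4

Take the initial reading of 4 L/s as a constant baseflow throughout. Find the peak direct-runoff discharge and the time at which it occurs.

Q_p = 54.0 L/s at t = 02:15

Subtracting baseflow gives direct-runoff ordinates: 0.0, 3.0, 7.0, 13.0, 15.0, 18.0, 31.0, 33.0, 44.0, 54.0, 39.0, 27.0, 0.0 L/s.
The maximum is 54.0 L/s, occurring at the reading for t = 02:15.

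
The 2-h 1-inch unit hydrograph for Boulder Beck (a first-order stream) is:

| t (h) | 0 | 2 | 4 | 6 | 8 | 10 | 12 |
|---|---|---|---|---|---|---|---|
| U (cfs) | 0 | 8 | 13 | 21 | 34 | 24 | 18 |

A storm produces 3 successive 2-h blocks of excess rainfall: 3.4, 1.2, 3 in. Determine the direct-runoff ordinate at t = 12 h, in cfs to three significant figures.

By discrete convolution, Q_j = Σ (P_i / 1 in) · U_{j−i}.
At t = 12 h (j=6): Q = (3.4/1)·18 + (1.2/1)·24 + (3/1)·34 = 192 cfs.

Q ≈ 192 cfs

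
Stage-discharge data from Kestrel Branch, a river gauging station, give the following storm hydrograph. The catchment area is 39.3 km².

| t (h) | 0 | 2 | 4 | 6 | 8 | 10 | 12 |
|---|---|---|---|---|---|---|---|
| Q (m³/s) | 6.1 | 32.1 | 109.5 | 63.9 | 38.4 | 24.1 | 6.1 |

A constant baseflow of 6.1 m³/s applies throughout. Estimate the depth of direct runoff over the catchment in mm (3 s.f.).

d ≈ 43.5 mm

Direct runoff: 0.0, 26.0, 103.4, 57.8, 32.3, 18.0, 0.0 m³/s; ΣQ_DR = 237.5 m³/s.
V = ΣQ_DR · Δt = 237.5 × 7200 s = 1.710 × 10^6 m³.
Over A = 39.3 km², depth = V / A = 43.5 mm.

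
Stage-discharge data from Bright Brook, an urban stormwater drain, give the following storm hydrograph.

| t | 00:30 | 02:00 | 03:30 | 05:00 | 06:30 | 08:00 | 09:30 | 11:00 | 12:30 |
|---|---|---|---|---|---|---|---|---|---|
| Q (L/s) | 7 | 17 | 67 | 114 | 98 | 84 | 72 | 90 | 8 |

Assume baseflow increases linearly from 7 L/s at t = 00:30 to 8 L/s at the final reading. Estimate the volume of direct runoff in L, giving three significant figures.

V ≈ 2.64 × 10^6 L

Direct-runoff ordinates (Q − Q_b): 0.00, 9.88, 59.75, 106.62, 90.50, 76.38, 64.25, 82.12, 0.00 L/s.
ΣQ_DR = 489.5 L/s.
With Δt = 1.5 h = 5400 s, V = ΣQ_DR · Δt = 489.5 × 5400 = 2.64 × 10^6 L.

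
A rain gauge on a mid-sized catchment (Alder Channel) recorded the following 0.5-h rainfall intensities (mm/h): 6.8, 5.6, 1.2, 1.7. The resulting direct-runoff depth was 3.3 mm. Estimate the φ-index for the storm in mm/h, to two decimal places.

φ ≈ 2.90 mm/h

Only the 2 blocks with intensity above φ contribute runoff: 6.8, 5.6 mm/h.
Σ(I−φ)·Δt = d  ⇒  (6.8+5.6 − 2φ)·0.5 = 3.3
φ = (12.40 − 3.3/0.5) / 2 = 2.90 mm/h.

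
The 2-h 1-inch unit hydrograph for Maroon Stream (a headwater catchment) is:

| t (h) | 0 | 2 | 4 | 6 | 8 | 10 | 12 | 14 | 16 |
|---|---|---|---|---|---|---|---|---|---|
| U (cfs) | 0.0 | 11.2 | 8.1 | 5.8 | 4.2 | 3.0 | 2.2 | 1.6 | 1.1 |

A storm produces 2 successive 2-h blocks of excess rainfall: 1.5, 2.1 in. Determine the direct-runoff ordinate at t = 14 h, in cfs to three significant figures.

By discrete convolution, Q_j = Σ (P_i / 1 in) · U_{j−i}.
At t = 14 h (j=7): Q = (1.5/1)·1.6 + (2.1/1)·2.2 = 7.02 cfs.

Q ≈ 7.02 cfs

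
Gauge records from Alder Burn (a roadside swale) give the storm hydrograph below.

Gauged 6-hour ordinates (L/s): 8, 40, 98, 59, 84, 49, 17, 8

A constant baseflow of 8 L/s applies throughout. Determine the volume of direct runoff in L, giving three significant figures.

Direct-runoff ordinates (Q − Q_b): 0.0, 32.0, 90.0, 51.0, 76.0, 41.0, 9.0, 0.0 L/s.
ΣQ_DR = 299.0 L/s.
With Δt = 6 h = 21600 s, V = ΣQ_DR · Δt = 299.0 × 21600 = 6.46 × 10^6 L.

V ≈ 6.46 × 10^6 L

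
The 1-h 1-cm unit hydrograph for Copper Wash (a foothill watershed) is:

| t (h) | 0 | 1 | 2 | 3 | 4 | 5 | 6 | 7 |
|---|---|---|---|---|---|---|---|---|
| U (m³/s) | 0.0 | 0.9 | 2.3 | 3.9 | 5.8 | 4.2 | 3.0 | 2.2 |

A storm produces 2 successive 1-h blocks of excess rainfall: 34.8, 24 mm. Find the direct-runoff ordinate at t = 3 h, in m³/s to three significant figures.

By discrete convolution, Q_j = Σ (P_i / 10 mm) · U_{j−i}.
At t = 3 h (j=3): Q = (34.8/10)·3.9 + (24/10)·2.3 = 19.1 m³/s.

Q ≈ 19.1 m³/s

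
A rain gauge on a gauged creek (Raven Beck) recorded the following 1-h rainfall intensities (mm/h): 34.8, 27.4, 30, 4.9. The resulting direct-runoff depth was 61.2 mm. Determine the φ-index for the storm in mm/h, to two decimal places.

φ ≈ 10.33 mm/h

Only the 3 blocks with intensity above φ contribute runoff: 34.8, 27.4, 30 mm/h.
Σ(I−φ)·Δt = d  ⇒  (34.8+27.4+30 − 3φ)·1 = 61.2
φ = (92.20 − 61.2/1) / 3 = 10.33 mm/h.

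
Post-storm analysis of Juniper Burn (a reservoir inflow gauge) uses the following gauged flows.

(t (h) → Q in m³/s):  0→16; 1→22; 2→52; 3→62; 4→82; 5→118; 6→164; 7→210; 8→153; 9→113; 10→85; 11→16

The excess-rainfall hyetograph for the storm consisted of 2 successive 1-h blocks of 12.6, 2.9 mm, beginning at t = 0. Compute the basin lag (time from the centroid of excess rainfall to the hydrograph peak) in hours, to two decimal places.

t_L ≈ 6.31 h

Centroid of excess rainfall: t_c = Σ P_i·t̄_i / ΣP_i = 0.6871 h (block centres at 0.5, 1.5 h).
Hydrograph peak occurs at t = 7 h, so basin lag t_L = 7 − 0.6871 = 6.31 h.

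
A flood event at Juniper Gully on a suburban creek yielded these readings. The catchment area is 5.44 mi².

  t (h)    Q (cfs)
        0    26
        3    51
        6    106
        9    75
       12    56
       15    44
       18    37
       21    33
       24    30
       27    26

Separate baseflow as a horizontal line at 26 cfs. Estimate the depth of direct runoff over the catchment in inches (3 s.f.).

d ≈ 0.191 in

Direct runoff: 0.0, 25.0, 80.0, 49.0, 30.0, 18.0, 11.0, 7.0, 4.0, 0.0 cfs; ΣQ_DR = 224.0 cfs.
V = ΣQ_DR · Δt = 224.0 × 10800 s = 2.419 × 10^6 ft³.
Over A = 5.44 mi², depth = V / A = 0.191 in.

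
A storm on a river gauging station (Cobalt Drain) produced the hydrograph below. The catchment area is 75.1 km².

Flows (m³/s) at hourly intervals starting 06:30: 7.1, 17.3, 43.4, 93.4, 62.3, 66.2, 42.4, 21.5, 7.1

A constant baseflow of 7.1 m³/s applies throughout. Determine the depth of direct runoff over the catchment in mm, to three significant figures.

Direct runoff: 0.0, 10.2, 36.3, 86.3, 55.2, 59.1, 35.3, 14.4, 0.0 m³/s; ΣQ_DR = 296.8 m³/s.
V = ΣQ_DR · Δt = 296.8 × 3600 s = 1.068 × 10^6 m³.
Over A = 75.1 km², depth = V / A = 14.2 mm.

d ≈ 14.2 mm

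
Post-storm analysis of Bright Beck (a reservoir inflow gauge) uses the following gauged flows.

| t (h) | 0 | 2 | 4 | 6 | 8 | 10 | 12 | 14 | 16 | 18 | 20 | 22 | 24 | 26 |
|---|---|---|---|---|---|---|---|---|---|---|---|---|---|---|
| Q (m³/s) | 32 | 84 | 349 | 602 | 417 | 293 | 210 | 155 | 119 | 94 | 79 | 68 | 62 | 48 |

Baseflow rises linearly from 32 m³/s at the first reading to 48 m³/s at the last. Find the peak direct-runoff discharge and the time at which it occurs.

Subtracting baseflow gives direct-runoff ordinates: 0.00, 50.77, 314.54, 566.31, 380.08, 254.85, 170.62, 114.38, 77.15, 50.92, 34.69, 22.46, 15.23, 0.00 m³/s.
The maximum is 566.31 m³/s, occurring at the reading for t = 6 h.

Q_p = 566.31 m³/s at t = 6 h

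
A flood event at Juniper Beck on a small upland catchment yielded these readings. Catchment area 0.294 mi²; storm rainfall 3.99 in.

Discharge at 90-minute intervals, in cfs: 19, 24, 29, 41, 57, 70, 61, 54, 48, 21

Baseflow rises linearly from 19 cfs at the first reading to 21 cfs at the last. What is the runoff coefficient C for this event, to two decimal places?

ΣQ_DR = 224.0 cfs; V = ΣQ_DR·Δt = 1.210 × 10^6 ft³.
Runoff depth d = V / A = 1.771 in.
C = d / P = 1.771 / 3.99 = 0.44.

C ≈ 0.44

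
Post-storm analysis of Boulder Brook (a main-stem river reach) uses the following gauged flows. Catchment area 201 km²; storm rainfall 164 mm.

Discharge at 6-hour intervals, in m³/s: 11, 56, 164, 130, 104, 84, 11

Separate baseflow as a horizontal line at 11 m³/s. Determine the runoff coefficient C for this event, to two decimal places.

ΣQ_DR = 483.0 m³/s; V = ΣQ_DR·Δt = 1.043 × 10^7 m³.
Runoff depth d = V / A = 51.90 mm.
C = d / P = 51.90 / 164 = 0.32.

C ≈ 0.32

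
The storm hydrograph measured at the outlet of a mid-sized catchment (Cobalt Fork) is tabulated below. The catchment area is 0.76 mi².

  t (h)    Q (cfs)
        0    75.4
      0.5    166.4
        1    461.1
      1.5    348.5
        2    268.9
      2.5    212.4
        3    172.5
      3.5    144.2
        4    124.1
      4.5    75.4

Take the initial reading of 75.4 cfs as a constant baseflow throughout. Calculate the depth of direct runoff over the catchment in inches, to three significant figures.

d ≈ 1.32 in

Direct runoff: 0.0, 91.0, 385.7, 273.1, 193.5, 137.0, 97.1, 68.8, 48.7, 0.0 cfs; ΣQ_DR = 1295 cfs.
V = ΣQ_DR · Δt = 1295 × 1800 s = 2.331 × 10^6 ft³.
Over A = 0.76 mi², depth = V / A = 1.32 in.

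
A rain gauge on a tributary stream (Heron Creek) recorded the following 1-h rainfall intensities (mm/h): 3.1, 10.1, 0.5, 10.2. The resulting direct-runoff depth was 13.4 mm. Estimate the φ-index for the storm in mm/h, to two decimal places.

φ ≈ 3.45 mm/h

Only the 2 blocks with intensity above φ contribute runoff: 10.1, 10.2 mm/h.
Σ(I−φ)·Δt = d  ⇒  (10.1+10.2 − 2φ)·1 = 13.4
φ = (20.30 − 13.4/1) / 2 = 3.45 mm/h.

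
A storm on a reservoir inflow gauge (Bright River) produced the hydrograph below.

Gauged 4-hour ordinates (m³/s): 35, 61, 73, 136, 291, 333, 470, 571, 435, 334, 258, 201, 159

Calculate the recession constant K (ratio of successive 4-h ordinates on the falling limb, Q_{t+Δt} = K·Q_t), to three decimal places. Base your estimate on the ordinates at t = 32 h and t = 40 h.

Using the recession-limb readings at t = 32 h and t = 40 h: Q falls from 435 to 258 m³/s over 2 intervals.
K = (Q₂/Q₁)^(1/2) = (258/435)^(1/2) = 0.770.

K ≈ 0.770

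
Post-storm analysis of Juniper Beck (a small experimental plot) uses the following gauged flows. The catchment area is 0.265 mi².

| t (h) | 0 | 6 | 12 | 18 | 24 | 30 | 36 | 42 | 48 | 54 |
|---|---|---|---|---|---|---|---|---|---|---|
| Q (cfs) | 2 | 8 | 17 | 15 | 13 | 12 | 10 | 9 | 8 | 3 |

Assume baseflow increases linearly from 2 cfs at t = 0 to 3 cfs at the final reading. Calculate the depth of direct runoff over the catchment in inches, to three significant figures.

Direct runoff: 0.00, 5.89, 14.78, 12.67, 10.56, 9.44, 7.33, 6.22, 5.11, 0.00 cfs; ΣQ_DR = 72.00 cfs.
V = ΣQ_DR · Δt = 72.00 × 21600 s = 1.555 × 10^6 ft³.
Over A = 0.265 mi², depth = V / A = 2.53 in.

d ≈ 2.53 in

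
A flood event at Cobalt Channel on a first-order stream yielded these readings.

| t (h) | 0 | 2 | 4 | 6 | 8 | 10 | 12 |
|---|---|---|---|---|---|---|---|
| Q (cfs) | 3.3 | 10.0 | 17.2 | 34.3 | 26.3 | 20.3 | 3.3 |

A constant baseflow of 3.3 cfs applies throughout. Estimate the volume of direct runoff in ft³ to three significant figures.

V ≈ 6.60 × 10^5 ft³

Direct-runoff ordinates (Q − Q_b): 0.0, 6.7, 13.9, 31.0, 23.0, 17.0, 0.0 cfs.
ΣQ_DR = 91.60 cfs.
With Δt = 2 h = 7200 s, V = ΣQ_DR · Δt = 91.60 × 7200 = 6.60 × 10^5 ft³.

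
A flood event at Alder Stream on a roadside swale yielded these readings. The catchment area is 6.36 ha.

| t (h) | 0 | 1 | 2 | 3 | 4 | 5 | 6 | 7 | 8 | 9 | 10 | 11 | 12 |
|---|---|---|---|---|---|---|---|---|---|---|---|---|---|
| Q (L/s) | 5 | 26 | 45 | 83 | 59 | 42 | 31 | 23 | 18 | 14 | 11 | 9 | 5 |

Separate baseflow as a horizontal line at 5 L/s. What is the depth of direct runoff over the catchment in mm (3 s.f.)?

d ≈ 17.3 mm

Direct runoff: 0.0, 21.0, 40.0, 78.0, 54.0, 37.0, 26.0, 18.0, 13.0, 9.0, 6.0, 4.0, 0.0 L/s; ΣQ_DR = 306.0 L/s.
V = ΣQ_DR · Δt = 306.0 × 3600 s = 1.102 × 10^6 L.
Over A = 6.36 ha, depth = V / A = 17.3 mm.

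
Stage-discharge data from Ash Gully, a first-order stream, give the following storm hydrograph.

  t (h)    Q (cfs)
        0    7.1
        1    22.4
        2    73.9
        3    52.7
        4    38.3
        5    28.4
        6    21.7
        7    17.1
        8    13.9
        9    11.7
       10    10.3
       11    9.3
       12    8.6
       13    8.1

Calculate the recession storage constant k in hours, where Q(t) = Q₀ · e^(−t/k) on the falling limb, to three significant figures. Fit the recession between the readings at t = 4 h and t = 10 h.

On the falling limb, Q drops from 38.3 to 10.3 cfs between t = 4 h and t = 10 h (Δt = 6 h).
k = −Δt / ln(Q₂/Q₁) = −6 / ln(10.3/38.3) = 4.57 h.

k ≈ 4.57 h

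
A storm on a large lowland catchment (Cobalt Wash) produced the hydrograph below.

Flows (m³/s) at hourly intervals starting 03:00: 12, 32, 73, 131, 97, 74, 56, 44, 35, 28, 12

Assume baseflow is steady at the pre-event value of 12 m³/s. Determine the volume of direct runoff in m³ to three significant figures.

V ≈ 1.66 × 10^6 m³

Direct-runoff ordinates (Q − Q_b): 0.0, 20.0, 61.0, 119.0, 85.0, 62.0, 44.0, 32.0, 23.0, 16.0, 0.0 m³/s.
ΣQ_DR = 462.0 m³/s.
With Δt = 1 h = 3600 s, V = ΣQ_DR · Δt = 462.0 × 3600 = 1.66 × 10^6 m³.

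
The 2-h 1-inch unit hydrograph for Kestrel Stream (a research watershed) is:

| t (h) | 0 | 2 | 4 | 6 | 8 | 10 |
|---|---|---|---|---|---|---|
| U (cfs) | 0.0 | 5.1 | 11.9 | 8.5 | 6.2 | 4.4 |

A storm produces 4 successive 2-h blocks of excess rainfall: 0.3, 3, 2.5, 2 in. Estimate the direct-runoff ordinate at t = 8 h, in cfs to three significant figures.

By discrete convolution, Q_j = Σ (P_i / 1 in) · U_{j−i}.
At t = 8 h (j=4): Q = (0.3/1)·6.2 + (3/1)·8.5 + (2.5/1)·11.9 + (2/1)·5.1 = 67.3 cfs.

Q ≈ 67.3 cfs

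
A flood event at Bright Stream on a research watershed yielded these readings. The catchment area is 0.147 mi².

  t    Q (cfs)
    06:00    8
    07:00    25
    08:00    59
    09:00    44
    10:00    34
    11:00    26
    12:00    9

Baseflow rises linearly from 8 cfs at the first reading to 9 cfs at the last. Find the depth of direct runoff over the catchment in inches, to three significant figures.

Direct runoff: 0.00, 16.83, 50.67, 35.50, 25.33, 17.17, 0.00 cfs; ΣQ_DR = 145.5 cfs.
V = ΣQ_DR · Δt = 145.5 × 3600 s = 5.238 × 10^5 ft³.
Over A = 0.147 mi², depth = V / A = 1.53 in.

d ≈ 1.53 in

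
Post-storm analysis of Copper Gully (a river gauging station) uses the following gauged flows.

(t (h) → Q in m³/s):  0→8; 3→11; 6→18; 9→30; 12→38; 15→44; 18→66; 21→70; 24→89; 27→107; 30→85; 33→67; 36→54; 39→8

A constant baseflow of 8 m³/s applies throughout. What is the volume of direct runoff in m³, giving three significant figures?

V ≈ 6.30 × 10^6 m³

Direct-runoff ordinates (Q − Q_b): 0.0, 3.0, 10.0, 22.0, 30.0, 36.0, 58.0, 62.0, 81.0, 99.0, 77.0, 59.0, 46.0, 0.0 m³/s.
ΣQ_DR = 583.0 m³/s.
With Δt = 3 h = 10800 s, V = ΣQ_DR · Δt = 583.0 × 10800 = 6.30 × 10^6 m³.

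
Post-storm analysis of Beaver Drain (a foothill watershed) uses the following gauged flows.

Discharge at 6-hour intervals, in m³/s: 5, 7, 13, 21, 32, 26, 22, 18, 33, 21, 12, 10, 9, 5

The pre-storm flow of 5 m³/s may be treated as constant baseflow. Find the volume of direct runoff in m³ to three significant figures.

V ≈ 3.54 × 10^6 m³

Direct-runoff ordinates (Q − Q_b): 0.0, 2.0, 8.0, 16.0, 27.0, 21.0, 17.0, 13.0, 28.0, 16.0, 7.0, 5.0, 4.0, 0.0 m³/s.
ΣQ_DR = 164.0 m³/s.
With Δt = 6 h = 21600 s, V = ΣQ_DR · Δt = 164.0 × 21600 = 3.54 × 10^6 m³.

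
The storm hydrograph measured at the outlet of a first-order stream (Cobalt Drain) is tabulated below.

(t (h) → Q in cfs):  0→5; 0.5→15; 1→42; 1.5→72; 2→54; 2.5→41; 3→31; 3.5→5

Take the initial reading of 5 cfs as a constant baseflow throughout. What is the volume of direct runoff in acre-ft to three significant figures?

V ≈ 9.30 acre-ft

Direct-runoff ordinates (Q − Q_b): 0.0, 10.0, 37.0, 67.0, 49.0, 36.0, 26.0, 0.0 cfs.
ΣQ_DR = 225.0 cfs.
With Δt = 0.5 h = 1800 s, V = ΣQ_DR · Δt = 225.0 × 1800 = 4.05 × 10^5 ft³ = 9.30 acre-ft.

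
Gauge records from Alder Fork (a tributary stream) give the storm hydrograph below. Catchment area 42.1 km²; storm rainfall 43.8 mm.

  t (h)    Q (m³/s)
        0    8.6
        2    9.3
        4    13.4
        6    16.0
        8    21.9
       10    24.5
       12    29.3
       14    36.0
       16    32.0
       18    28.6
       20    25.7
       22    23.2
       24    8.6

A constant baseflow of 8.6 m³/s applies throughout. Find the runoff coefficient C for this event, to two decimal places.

ΣQ_DR = 165.3 m³/s; V = ΣQ_DR·Δt = 1.190 × 10^6 m³.
Runoff depth d = V / A = 28.27 mm.
C = d / P = 28.27 / 43.8 = 0.65.

C ≈ 0.65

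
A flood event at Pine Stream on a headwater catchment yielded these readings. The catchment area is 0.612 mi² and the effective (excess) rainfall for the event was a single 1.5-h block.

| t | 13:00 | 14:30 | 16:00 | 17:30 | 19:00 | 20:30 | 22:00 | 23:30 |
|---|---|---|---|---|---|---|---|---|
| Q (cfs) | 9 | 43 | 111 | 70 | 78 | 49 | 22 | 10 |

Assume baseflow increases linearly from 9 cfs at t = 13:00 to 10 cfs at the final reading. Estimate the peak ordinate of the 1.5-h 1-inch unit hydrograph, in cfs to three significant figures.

U_p ≈ 84.8 cfs

Direct runoff: 0.00, 33.86, 101.71, 60.57, 68.43, 39.29, 12.14, 0.00 cfs; ΣQ_DR = 316.0 cfs, peak = 101.71 cfs.
Runoff depth d = ΣQ_DR·Δt / A = 316.0 × 5400 / (0.612 mi²) = 1.200 in.
The 1-inch UH is the DRH scaled by (1 in)/d, so U_p = 101.71 × 1/1.200 = 84.8 cfs.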